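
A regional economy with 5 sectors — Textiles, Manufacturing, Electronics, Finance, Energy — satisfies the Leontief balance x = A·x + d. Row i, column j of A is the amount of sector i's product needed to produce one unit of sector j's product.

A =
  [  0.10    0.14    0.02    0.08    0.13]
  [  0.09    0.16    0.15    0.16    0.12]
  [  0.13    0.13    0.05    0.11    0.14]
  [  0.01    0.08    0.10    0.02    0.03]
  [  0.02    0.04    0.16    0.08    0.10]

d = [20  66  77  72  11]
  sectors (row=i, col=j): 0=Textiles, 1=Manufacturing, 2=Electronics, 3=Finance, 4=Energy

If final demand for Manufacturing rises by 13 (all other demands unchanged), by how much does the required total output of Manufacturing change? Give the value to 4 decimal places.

Form M = I − A:
  [  0.90   -0.14   -0.02   -0.08   -0.13]
  [ -0.09    0.84   -0.15   -0.16   -0.12]
  [ -0.13   -0.13    0.95   -0.11   -0.14]
  [ -0.01   -0.08   -0.10    0.98   -0.03]
  [ -0.02   -0.04   -0.16   -0.08    0.90]
Leontief inverse L = M⁻¹:
  [  1.1585    0.2374    0.1167    0.1646    0.2226]
  [  0.1796    1.3026    0.2815    0.2796    0.2527]
  [  0.1996    0.2441    1.1590    0.2065    0.2486]
  [  0.0491    0.1373    0.1496    1.0705    0.0844]
  [  0.0736    0.1188    0.2344    0.1480    1.1790]
Total output x = L · d:
  x_0 = 1.1585·20 + 0.2374·66 + 0.1167·77 + 0.1646·72 + 0.2226·11 = 62.1259
  x_1 = 0.1796·20 + 1.3026·66 + 0.2815·77 + 0.2796·72 + 0.2527·11 = 134.1473
  x_2 = 0.1996·20 + 0.2441·66 + 1.1590·77 + 0.2065·72 + 0.2486·11 = 126.9537
  x_3 = 0.0491·20 + 0.1373·66 + 0.1496·77 + 1.0705·72 + 0.0844·11 = 99.5694
  x_4 = 0.0736·20 + 0.1188·66 + 0.2344·77 + 0.1480·72 + 1.1790·11 = 50.9851
Δx_1 = L[1,1] · Δd_1 = 1.3026 · 13 = 16.9342

16.9342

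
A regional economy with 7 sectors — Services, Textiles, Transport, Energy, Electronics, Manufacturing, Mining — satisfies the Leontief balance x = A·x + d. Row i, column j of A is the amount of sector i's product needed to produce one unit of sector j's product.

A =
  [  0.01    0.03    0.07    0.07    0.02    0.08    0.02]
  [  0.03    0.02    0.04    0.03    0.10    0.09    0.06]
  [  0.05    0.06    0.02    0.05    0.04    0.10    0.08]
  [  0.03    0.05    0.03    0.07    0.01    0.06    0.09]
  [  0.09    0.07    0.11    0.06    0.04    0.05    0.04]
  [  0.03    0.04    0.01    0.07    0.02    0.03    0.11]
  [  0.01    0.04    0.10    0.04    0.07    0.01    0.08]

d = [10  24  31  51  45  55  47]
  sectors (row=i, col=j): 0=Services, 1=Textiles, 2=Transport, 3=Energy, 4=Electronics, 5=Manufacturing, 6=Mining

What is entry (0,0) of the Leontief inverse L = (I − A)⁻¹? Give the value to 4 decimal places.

Form M = I − A:
  [  0.99   -0.03   -0.07   -0.07   -0.02   -0.08   -0.02]
  [ -0.03    0.98   -0.04   -0.03   -0.10   -0.09   -0.06]
  [ -0.05   -0.06    0.98   -0.05   -0.04   -0.10   -0.08]
  [ -0.03   -0.05   -0.03    0.93   -0.01   -0.06   -0.09]
  [ -0.09   -0.07   -0.11   -0.06    0.96   -0.05   -0.04]
  [ -0.03   -0.04   -0.01   -0.07   -0.02    0.97   -0.11]
  [ -0.01   -0.04   -0.10   -0.04   -0.07   -0.01    0.92]
Leontief inverse L = M⁻¹:
  [  1.0264    0.0513    0.0896    0.0967    0.0379    0.1072    0.0574]
  [  0.0534    1.0477    0.0741    0.0633    0.1239    0.1206    0.1019]
  [  0.0697    0.0862    1.0532    0.0844    0.0671    0.1323    0.1257]
  [  0.0454    0.0723    0.0578    1.0985    0.0336    0.0874    0.1301]
  [  0.1146    0.1015    0.1456    0.0999    1.0703    0.0962    0.0896]
  [  0.0440    0.0606    0.0389    0.0957    0.0424    1.0538    0.1455]
  [  0.0322    0.0670    0.1327    0.0694    0.0965    0.0434    1.1197]
Total output x = L · d:
  x_0 = 1.0264·10 + 0.0513·24 + 0.0896·31 + 0.0967·51 + 0.0379·45 + 0.1072·55 + 0.0574·47 = 29.4967
  x_1 = 0.0534·10 + 1.0477·24 + 0.0741·31 + 0.0633·51 + 0.1239·45 + 0.1206·55 + 0.1019·47 = 48.2018
  x_2 = 0.0697·10 + 0.0862·24 + 1.0532·31 + 0.0844·51 + 0.0671·45 + 0.1323·55 + 0.1257·47 = 55.9244
  x_3 = 0.0454·10 + 0.0723·24 + 0.0578·31 + 1.0985·51 + 0.0336·45 + 0.0874·55 + 0.1301·47 = 72.4369
  x_4 = 0.1146·10 + 0.1015·24 + 0.1456·31 + 0.0999·51 + 1.0703·45 + 0.0962·55 + 0.0896·47 = 70.8523
  x_5 = 0.0440·10 + 0.0606·24 + 0.0389·31 + 0.0957·51 + 0.0424·45 + 1.0538·55 + 0.1455·47 = 74.6831
  x_6 = 0.0322·10 + 0.0670·24 + 0.1327·31 + 0.0694·51 + 0.0965·45 + 0.0434·55 + 1.1197·47 = 68.9342

L[0,0] = 1.0264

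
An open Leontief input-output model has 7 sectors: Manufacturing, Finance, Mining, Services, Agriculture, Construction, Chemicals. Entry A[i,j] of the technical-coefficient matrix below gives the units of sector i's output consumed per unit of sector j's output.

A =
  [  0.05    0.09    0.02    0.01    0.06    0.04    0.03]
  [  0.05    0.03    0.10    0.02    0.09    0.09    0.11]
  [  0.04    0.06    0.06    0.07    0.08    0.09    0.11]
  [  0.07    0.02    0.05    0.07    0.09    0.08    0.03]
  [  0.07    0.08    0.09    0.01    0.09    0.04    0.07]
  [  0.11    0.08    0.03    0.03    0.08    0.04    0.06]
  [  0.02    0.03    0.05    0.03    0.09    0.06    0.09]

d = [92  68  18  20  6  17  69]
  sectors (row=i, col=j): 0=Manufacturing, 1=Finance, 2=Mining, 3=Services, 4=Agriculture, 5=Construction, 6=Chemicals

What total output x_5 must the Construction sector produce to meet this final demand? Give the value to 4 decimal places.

Form M = I − A:
  [  0.95   -0.09   -0.02   -0.01   -0.06   -0.04   -0.03]
  [ -0.05    0.97   -0.10   -0.02   -0.09   -0.09   -0.11]
  [ -0.04   -0.06    0.94   -0.07   -0.08   -0.09   -0.11]
  [ -0.07   -0.02   -0.05    0.93   -0.09   -0.08   -0.03]
  [ -0.07   -0.08   -0.09   -0.01    0.91   -0.04   -0.07]
  [ -0.11   -0.08   -0.03   -0.03   -0.08    0.96   -0.06]
  [ -0.02   -0.03   -0.05   -0.03   -0.09   -0.06    0.91]
Leontief inverse L = M⁻¹:
  [  1.0804    0.1207    0.0530    0.0239    0.1035    0.0720    0.0701]
  [  0.0985    1.0806    0.1488    0.0474    0.1608    0.1409    0.1751]
  [  0.0916    0.1093    1.1114    0.0989    0.1543    0.1439    0.1752]
  [  0.1142    0.0633    0.0894    1.0926    0.1480    0.1211    0.0776]
  [  0.1131    0.1264    0.1381    0.0339    1.1551    0.0887    0.1315]
  [  0.1514    0.1240    0.0730    0.0499    0.1400    1.0835    0.1127]
  [  0.0570    0.0670    0.0886    0.0502    0.1444    0.0983    1.1388]
Total output x = L · d:
  x_0 = 1.0804·92 + 0.1207·68 + 0.0530·18 + 0.0239·20 + 0.1035·6 + 0.0720·17 + 0.0701·69 = 115.7162
  x_1 = 0.0985·92 + 1.0806·68 + 0.1488·18 + 0.0474·20 + 0.1608·6 + 0.1409·17 + 0.1751·69 = 101.6060
  x_2 = 0.0916·92 + 0.1093·68 + 1.1114·18 + 0.0989·20 + 0.1543·6 + 0.1439·17 + 0.1752·69 = 53.2969
  x_3 = 0.1142·92 + 0.0633·68 + 0.0894·18 + 1.0926·20 + 0.1480·6 + 0.1211·17 + 0.0776·69 = 46.5698
  x_4 = 0.1131·92 + 0.1264·68 + 0.1381·18 + 0.0339·20 + 1.1551·6 + 0.0887·17 + 0.1315·69 = 39.6761
  x_5 = 0.1514·92 + 0.1240·68 + 0.0730·18 + 0.0499·20 + 0.1400·6 + 1.0835·17 + 0.1127·69 = 51.7065
  x_6 = 0.0570·92 + 0.0670·68 + 0.0886·18 + 0.0502·20 + 0.1444·6 + 0.0983·17 + 1.1388·69 = 93.5139

51.7065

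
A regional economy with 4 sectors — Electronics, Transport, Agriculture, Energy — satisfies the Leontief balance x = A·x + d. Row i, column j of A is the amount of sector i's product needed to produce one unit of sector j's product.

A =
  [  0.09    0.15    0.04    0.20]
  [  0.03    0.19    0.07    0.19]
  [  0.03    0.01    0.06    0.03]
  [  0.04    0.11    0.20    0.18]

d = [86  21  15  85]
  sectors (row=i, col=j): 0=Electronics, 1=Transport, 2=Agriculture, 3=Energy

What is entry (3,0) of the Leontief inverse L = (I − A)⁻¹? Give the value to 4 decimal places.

Form M = I − A:
  [  0.91   -0.15   -0.04   -0.20]
  [ -0.03    0.81   -0.07   -0.19]
  [ -0.03   -0.01    0.94   -0.03]
  [ -0.04   -0.11   -0.20    0.82]
Leontief inverse L = M⁻¹:
  [  1.1269    0.2565    0.1393    0.3394]
  [  0.0622    1.2917    0.1670    0.3206]
  [  0.0389    0.0281    1.0794    0.0555]
  [  0.0728    0.1926    0.2925    1.2926]
Total output x = L · d:
  x_0 = 1.1269·86 + 0.2565·21 + 0.1393·15 + 0.3394·85 = 133.2318
  x_1 = 0.0622·86 + 1.2917·21 + 0.1670·15 + 0.3206·85 = 62.2268
  x_2 = 0.0389·86 + 0.0281·21 + 1.0794·15 + 0.0555·85 = 24.8470
  x_3 = 0.0728·86 + 0.1926·21 + 0.2925·15 + 1.2926·85 = 124.5654

L[3,0] = 0.0728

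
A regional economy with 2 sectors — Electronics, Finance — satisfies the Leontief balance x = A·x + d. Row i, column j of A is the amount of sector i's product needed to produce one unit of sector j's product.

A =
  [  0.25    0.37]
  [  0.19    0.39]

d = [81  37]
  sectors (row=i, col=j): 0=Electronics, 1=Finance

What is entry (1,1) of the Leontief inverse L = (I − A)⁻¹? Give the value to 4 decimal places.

L[1,1] = 1.9370

Form M = I − A:
  [  0.75   -0.37]
  [ -0.19    0.61]
Leontief inverse L = M⁻¹:
  [  1.5754    0.9556]
  [  0.4907    1.9370]
Total output x = L · d:
  x_0 = 1.5754·81 + 0.9556·37 = 162.9649
  x_1 = 0.4907·81 + 1.9370·37 = 111.4153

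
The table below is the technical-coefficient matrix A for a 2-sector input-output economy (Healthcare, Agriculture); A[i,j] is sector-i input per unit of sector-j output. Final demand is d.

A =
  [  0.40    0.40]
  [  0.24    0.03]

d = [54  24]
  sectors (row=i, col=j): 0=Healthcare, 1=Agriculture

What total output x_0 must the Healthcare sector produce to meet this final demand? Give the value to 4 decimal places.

127.5309

Form M = I − A:
  [  0.60   -0.40]
  [ -0.24    0.97]
Leontief inverse L = M⁻¹:
  [  1.9959    0.8230]
  [  0.4938    1.2346]
Total output x = L · d:
  x_0 = 1.9959·54 + 0.8230·24 = 127.5309
  x_1 = 0.4938·54 + 1.2346·24 = 56.2963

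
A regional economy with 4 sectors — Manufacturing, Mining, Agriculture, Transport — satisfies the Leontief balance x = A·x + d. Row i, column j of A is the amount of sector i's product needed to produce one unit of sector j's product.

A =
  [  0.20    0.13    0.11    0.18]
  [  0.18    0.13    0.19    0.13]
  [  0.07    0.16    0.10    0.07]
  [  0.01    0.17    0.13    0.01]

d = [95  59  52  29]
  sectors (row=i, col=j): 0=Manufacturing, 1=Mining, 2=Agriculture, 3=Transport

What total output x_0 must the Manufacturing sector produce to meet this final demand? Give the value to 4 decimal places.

169.5806

Form M = I − A:
  [  0.80   -0.13   -0.11   -0.18]
  [ -0.18    0.87   -0.19   -0.13]
  [ -0.07   -0.16    0.90   -0.07]
  [ -0.01   -0.17   -0.13    0.99]
Leontief inverse L = M⁻¹:
  [  1.3480    0.3116    0.2747    0.3054]
  [  0.3300    1.3144    0.3550    0.2577]
  [  0.1707    0.2786    1.2129    0.1534]
  [  0.0927    0.2654    0.2230    1.0776]
Total output x = L · d:
  x_0 = 1.3480·95 + 0.3116·59 + 0.2747·52 + 0.3054·29 = 169.5806
  x_1 = 0.3300·95 + 1.3144·59 + 0.3550·52 + 0.2577·29 = 134.8372
  x_2 = 0.1707·95 + 0.2786·59 + 1.2129·52 + 0.1534·29 = 100.1740
  x_3 = 0.0927·95 + 0.2654·59 + 0.2230·52 + 1.0776·29 = 67.3139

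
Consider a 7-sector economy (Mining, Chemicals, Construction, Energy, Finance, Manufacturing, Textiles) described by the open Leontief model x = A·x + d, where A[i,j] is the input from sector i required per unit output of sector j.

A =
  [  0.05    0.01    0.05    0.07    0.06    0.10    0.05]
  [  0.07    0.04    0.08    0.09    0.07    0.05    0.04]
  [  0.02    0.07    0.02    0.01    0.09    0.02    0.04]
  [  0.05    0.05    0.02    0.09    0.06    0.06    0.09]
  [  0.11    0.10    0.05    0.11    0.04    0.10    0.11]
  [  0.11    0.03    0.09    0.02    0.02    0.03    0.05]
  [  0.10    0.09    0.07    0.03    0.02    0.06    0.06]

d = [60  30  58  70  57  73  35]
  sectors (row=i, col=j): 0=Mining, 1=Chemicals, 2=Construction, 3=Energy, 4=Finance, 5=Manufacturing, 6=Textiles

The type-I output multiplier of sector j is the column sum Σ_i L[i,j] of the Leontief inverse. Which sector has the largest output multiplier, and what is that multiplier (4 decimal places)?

Mining (1.8703)

Form M = I − A:
  [  0.95   -0.01   -0.05   -0.07   -0.06   -0.10   -0.05]
  [ -0.07    0.96   -0.08   -0.09   -0.07   -0.05   -0.04]
  [ -0.02   -0.07    0.98   -0.01   -0.09   -0.02   -0.04]
  [ -0.05   -0.05   -0.02    0.91   -0.06   -0.06   -0.09]
  [ -0.11   -0.10   -0.05   -0.11    0.96   -0.10   -0.11]
  [ -0.11   -0.03   -0.09   -0.02   -0.02    0.97   -0.05]
  [ -0.10   -0.09   -0.07   -0.03   -0.02   -0.06    0.94]
Leontief inverse L = M⁻¹:
  [  1.1000    0.0459    0.0861    0.1073    0.0917    0.1394    0.0925]
  [  0.1225    1.0814    0.1181    0.1360    0.1099    0.0960    0.0885]
  [  0.0585    0.0996    1.0482    0.0432    0.1145    0.0517    0.0722]
  [  0.1053    0.0906    0.0603    1.1349    0.0948    0.1052    0.1374]
  [  0.1865    0.1541    0.1088    0.1722    1.0926    0.1635    0.1741]
  [  0.1477    0.0594    0.1198    0.0510    0.0519    1.0653    0.0831]
  [  0.1499    0.1258    0.1104    0.0708    0.0584    0.1027    1.1009]
Total output x = L · d:
  x_0 = 1.1000·60 + 0.0459·30 + 0.0861·58 + 0.1073·70 + 0.0917·57 + 0.1394·73 + 0.0925·35 = 98.5230
  x_1 = 0.1225·60 + 1.0814·30 + 0.1181·58 + 0.1360·70 + 0.1099·57 + 0.0960·73 + 0.0885·35 = 72.5312
  x_2 = 0.0585·60 + 0.0996·30 + 1.0482·58 + 0.0432·70 + 0.1145·57 + 0.0517·73 + 0.0722·35 = 83.1476
  x_3 = 0.1053·60 + 0.0906·30 + 0.0603·58 + 1.1349·70 + 0.0948·57 + 0.1052·73 + 0.1374·35 = 109.8746
  x_4 = 0.1865·60 + 0.1541·30 + 0.1088·58 + 0.1722·70 + 1.0926·57 + 0.1635·73 + 0.1741·35 = 114.4767
  x_5 = 0.1477·60 + 0.0594·30 + 0.1198·58 + 0.0510·70 + 0.0519·57 + 1.0653·73 + 0.0831·35 = 104.8020
  x_6 = 0.1499·60 + 0.1258·30 + 0.1104·58 + 0.0708·70 + 0.0584·57 + 0.1027·73 + 1.1009·35 = 73.4833
Output multipliers (column sums of L):
  Mining: 1.8703
  Chemicals: 1.6569
  Construction: 1.6517
  Energy: 1.7154
  Finance: 1.6138
  Manufacturing: 1.7239
  Textiles: 1.7489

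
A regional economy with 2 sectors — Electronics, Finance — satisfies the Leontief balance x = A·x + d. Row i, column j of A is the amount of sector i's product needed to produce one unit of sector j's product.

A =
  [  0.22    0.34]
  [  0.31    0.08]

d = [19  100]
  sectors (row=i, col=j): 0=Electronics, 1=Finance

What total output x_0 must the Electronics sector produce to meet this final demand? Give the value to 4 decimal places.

84.0902

Form M = I − A:
  [  0.78   -0.34]
  [ -0.31    0.92]
Leontief inverse L = M⁻¹:
  [  1.5028    0.5554]
  [  0.5064    1.2741]
Total output x = L · d:
  x_0 = 1.5028·19 + 0.5554·100 = 84.0902
  x_1 = 0.5064·19 + 1.2741·100 = 137.0304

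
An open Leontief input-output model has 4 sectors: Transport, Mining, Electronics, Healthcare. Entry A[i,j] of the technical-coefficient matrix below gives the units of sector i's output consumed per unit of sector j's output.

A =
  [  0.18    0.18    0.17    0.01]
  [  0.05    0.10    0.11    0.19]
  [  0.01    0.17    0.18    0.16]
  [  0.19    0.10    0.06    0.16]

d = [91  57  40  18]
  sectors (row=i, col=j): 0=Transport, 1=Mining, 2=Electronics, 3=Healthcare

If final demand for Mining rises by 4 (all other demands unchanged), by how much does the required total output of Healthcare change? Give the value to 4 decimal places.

Form M = I − A:
  [  0.82   -0.18   -0.17   -0.01]
  [ -0.05    0.90   -0.11   -0.19]
  [ -0.01   -0.17    0.82   -0.16]
  [ -0.19   -0.10   -0.06    0.84]
Leontief inverse L = M⁻¹:
  [  1.2789    0.3333    0.3209    0.1517]
  [  0.1508    1.2179    0.2180    0.3188]
  [  0.1083    0.3038    1.3060    0.3188]
  [  0.3150    0.2421    0.1918    1.2855]
Total output x = L · d:
  x_0 = 1.2789·91 + 0.3333·57 + 0.3209·40 + 0.1517·18 = 150.9458
  x_1 = 0.1508·91 + 1.2179·57 + 0.2180·40 + 0.3188·18 = 97.5951
  x_2 = 0.1083·91 + 0.3038·57 + 1.3060·40 + 0.3188·18 = 85.1513
  x_3 = 0.3150·91 + 0.2421·57 + 0.1918·40 + 1.2855·18 = 73.2718
Δx_3 = L[3,1] · Δd_1 = 0.2421 · 4 = 0.9683

0.9683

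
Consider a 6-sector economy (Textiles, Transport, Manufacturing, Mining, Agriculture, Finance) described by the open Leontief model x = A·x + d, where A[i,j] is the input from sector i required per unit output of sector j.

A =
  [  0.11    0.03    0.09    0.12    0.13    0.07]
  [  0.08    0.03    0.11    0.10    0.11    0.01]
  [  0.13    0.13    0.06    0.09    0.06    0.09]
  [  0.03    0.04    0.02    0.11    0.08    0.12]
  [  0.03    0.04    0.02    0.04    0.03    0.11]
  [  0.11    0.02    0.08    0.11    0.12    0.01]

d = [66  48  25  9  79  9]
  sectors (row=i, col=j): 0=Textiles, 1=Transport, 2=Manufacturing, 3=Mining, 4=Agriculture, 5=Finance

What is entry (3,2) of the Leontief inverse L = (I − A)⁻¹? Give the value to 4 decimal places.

L[3,2] = 0.0580

Form M = I − A:
  [  0.89   -0.03   -0.09   -0.12   -0.13   -0.07]
  [ -0.08    0.97   -0.11   -0.10   -0.11   -0.01]
  [ -0.13   -0.13    0.94   -0.09   -0.06   -0.09]
  [ -0.03   -0.04   -0.02    0.89   -0.08   -0.12]
  [ -0.03   -0.04   -0.02   -0.04    0.97   -0.11]
  [ -0.11   -0.02   -0.08   -0.11   -0.12    0.99]
Leontief inverse L = M⁻¹:
  [  1.1838    0.0763    0.1437    0.2103    0.2117    0.1466]
  [  0.1394    1.0714    0.1524    0.1716    0.1730    0.0746]
  [  0.2112    0.1747    1.1253    0.1884    0.1529    0.1588]
  [  0.0799    0.0680    0.0580    1.1751    0.1399    0.1696]
  [  0.0691    0.0596    0.0502    0.0867    1.0745    0.1400]
  [  0.1687    0.0590    0.1225    0.1831    0.1852    1.0765]
Total output x = L · d:
  x_0 = 1.1838·66 + 0.0763·48 + 0.1437·25 + 0.2103·9 + 0.2117·79 + 0.1466·9 = 105.3194
  x_1 = 0.1394·66 + 1.0714·48 + 0.1524·25 + 0.1716·9 + 0.1730·79 + 0.0746·9 = 80.3185
  x_2 = 0.2112·66 + 0.1747·48 + 1.1253·25 + 0.1884·9 + 0.1529·79 + 0.1588·9 = 65.6609
  x_3 = 0.0799·66 + 0.0680·48 + 0.0580·25 + 1.1751·9 + 0.1399·79 + 0.1696·9 = 33.1386
  x_4 = 0.0691·66 + 0.0596·48 + 0.0502·25 + 0.0867·9 + 1.0745·79 + 0.1400·9 = 95.6085
  x_5 = 0.1687·66 + 0.0590·48 + 0.1225·25 + 0.1831·9 + 0.1852·79 + 1.0765·9 = 42.9926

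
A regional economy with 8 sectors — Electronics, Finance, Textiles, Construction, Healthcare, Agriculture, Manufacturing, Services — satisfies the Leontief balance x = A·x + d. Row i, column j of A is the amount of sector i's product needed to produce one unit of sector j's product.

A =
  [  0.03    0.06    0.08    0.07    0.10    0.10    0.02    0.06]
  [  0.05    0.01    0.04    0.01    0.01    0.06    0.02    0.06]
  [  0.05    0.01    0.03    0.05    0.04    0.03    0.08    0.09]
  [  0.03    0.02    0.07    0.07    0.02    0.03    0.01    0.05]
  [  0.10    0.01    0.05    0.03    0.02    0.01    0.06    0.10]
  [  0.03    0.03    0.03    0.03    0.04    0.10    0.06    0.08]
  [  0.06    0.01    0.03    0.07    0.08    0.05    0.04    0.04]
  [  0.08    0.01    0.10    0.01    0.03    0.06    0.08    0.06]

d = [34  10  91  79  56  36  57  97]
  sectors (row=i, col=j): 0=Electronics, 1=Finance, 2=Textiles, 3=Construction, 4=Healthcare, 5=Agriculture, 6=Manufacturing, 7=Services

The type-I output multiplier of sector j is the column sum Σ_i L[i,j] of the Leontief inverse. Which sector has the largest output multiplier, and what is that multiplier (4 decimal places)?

Services (1.8837)

Form M = I − A:
  [  0.97   -0.06   -0.08   -0.07   -0.10   -0.10   -0.02   -0.06]
  [ -0.05    0.99   -0.04   -0.01   -0.01   -0.06   -0.02   -0.06]
  [ -0.05   -0.01    0.97   -0.05   -0.04   -0.03   -0.08   -0.09]
  [ -0.03   -0.02   -0.07    0.93   -0.02   -0.03   -0.01   -0.05]
  [ -0.10   -0.01   -0.05   -0.03    0.98   -0.01   -0.06   -0.10]
  [ -0.03   -0.03   -0.03   -0.03   -0.04    0.90   -0.06   -0.08]
  [ -0.06   -0.01   -0.03   -0.07   -0.08   -0.05    0.96   -0.04]
  [ -0.08   -0.01   -0.10   -0.01   -0.03   -0.06   -0.08    0.94]
Leontief inverse L = M⁻¹:
  [  1.0765    0.0762    0.1251    0.1036    0.1326    0.1453    0.0629    0.1202]
  [  0.0728    1.0201    0.0650    0.0280    0.0310    0.0880    0.0434    0.0901]
  [  0.0855    0.0227    1.0671    0.0782    0.0698    0.0649    0.1113    0.1309]
  [  0.0551    0.0297    0.0980    1.0916    0.0398    0.0557    0.0342    0.0833]
  [  0.1352    0.0248    0.0897    0.0592    1.0531    0.0479    0.0921    0.1420]
  [  0.0658    0.0432    0.0659    0.0564    0.0690    1.1397    0.0943    0.1246]
  [  0.0944    0.0236    0.0657    0.0985    0.1078    0.0837    1.0695    0.0832]
  [  0.1186    0.0256    0.1386    0.0429    0.0667    0.1022    0.1180    1.1094]
Total output x = L · d:
  x_0 = 1.0765·34 + 0.0762·10 + 0.1251·91 + 0.1036·79 + 0.1326·56 + 0.1453·36 + 0.0629·57 + 0.1202·97 = 84.8234
  x_1 = 0.0728·34 + 1.0201·10 + 0.0650·91 + 0.0280·79 + 0.0310·56 + 0.0880·36 + 0.0434·57 + 0.0901·97 = 36.9248
  x_2 = 0.0855·34 + 0.0227·10 + 1.0671·91 + 0.0782·79 + 0.0698·56 + 0.0649·36 + 0.1113·57 + 0.1309·97 = 131.7069
  x_3 = 0.0551·34 + 0.0297·10 + 0.0980·91 + 1.0916·79 + 0.0398·56 + 0.0557·36 + 0.0342·57 + 0.0833·97 = 111.5803
  x_4 = 0.1352·34 + 0.0248·10 + 0.0897·91 + 0.0592·79 + 1.0531·56 + 0.0479·36 + 0.0921·57 + 0.1420·97 = 97.4077
  x_5 = 0.0658·34 + 0.0432·10 + 0.0659·91 + 0.0564·79 + 0.0690·56 + 1.1397·36 + 0.0943·57 + 0.1246·97 = 75.4745
  x_6 = 0.0944·34 + 0.0236·10 + 0.0657·91 + 0.0985·79 + 0.1078·56 + 0.0837·36 + 1.0695·57 + 0.0832·97 = 95.2795
  x_7 = 0.1186·34 + 0.0256·10 + 0.1386·91 + 0.0429·79 + 0.0667·56 + 0.1022·36 + 0.1180·57 + 1.1094·97 = 142.0369
Output multipliers (column sums of L):
  Electronics: 1.7039
  Finance: 1.2658
  Textiles: 1.7149
  Construction: 1.5583
  Healthcare: 1.5699
  Agriculture: 1.7273
  Manufacturing: 1.6257
  Services: 1.8837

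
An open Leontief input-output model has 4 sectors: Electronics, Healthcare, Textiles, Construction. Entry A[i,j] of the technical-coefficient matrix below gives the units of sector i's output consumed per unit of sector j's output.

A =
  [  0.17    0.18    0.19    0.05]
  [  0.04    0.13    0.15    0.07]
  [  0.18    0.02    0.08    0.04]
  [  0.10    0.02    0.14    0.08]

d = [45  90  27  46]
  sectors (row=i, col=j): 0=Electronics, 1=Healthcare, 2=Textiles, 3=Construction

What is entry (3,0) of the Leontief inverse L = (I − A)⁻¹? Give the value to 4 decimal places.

Form M = I − A:
  [  0.83   -0.18   -0.19   -0.05]
  [ -0.04    0.87   -0.15   -0.07]
  [ -0.18   -0.02    0.92   -0.04]
  [ -0.10   -0.02   -0.14    0.92]
Leontief inverse L = M⁻¹:
  [  1.3029    0.2796    0.3309    0.1065]
  [  0.1205    1.1822    0.2339    0.1067]
  [  0.2656    0.0834    1.1663    0.0715]
  [  0.1846    0.0688    0.2185    1.1117]
Total output x = L · d:
  x_0 = 1.3029·45 + 0.2796·90 + 0.3309·27 + 0.1065·46 = 97.6255
  x_1 = 0.1205·45 + 1.1822·90 + 0.2339·27 + 0.1067·46 = 123.0435
  x_2 = 0.2656·45 + 0.0834·90 + 1.1663·27 + 0.0715·46 = 54.2337
  x_3 = 0.1846·45 + 0.0688·90 + 0.2185·27 + 1.1117·46 = 71.5393

L[3,0] = 0.1846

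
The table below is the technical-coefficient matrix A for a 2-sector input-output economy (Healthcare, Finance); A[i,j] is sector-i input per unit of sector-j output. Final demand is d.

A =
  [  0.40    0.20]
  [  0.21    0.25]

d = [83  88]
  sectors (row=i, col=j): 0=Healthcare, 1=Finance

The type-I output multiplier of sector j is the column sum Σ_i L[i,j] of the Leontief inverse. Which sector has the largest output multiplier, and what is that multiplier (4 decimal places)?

Healthcare (2.3529)

Form M = I − A:
  [  0.60   -0.20]
  [ -0.21    0.75]
Leontief inverse L = M⁻¹:
  [  1.8382    0.4902]
  [  0.5147    1.4706]
Total output x = L · d:
  x_0 = 1.8382·83 + 0.4902·88 = 195.7108
  x_1 = 0.5147·83 + 1.4706·88 = 172.1324
Output multipliers (column sums of L):
  Healthcare: 2.3529
  Finance: 1.9608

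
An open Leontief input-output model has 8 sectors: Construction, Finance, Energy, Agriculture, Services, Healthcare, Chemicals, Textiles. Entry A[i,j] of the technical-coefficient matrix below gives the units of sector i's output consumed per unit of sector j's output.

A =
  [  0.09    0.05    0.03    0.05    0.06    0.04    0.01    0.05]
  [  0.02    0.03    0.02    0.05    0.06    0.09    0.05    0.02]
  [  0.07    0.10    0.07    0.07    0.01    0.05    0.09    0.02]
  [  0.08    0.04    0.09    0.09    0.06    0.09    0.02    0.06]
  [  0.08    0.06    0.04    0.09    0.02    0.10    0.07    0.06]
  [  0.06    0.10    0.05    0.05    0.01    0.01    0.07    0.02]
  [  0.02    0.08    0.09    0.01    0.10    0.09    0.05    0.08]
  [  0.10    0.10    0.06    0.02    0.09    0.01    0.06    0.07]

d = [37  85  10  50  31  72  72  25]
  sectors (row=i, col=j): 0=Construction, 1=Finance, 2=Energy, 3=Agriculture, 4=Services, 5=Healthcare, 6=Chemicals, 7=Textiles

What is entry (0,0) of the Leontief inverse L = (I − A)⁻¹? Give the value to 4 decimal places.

Form M = I − A:
  [  0.91   -0.05   -0.03   -0.05   -0.06   -0.04   -0.01   -0.05]
  [ -0.02    0.97   -0.02   -0.05   -0.06   -0.09   -0.05   -0.02]
  [ -0.07   -0.10    0.93   -0.07   -0.01   -0.05   -0.09   -0.02]
  [ -0.08   -0.04   -0.09    0.91   -0.06   -0.09   -0.02   -0.06]
  [ -0.08   -0.06   -0.04   -0.09    0.98   -0.10   -0.07   -0.06]
  [ -0.06   -0.10   -0.05   -0.05   -0.01    0.99   -0.07   -0.02]
  [ -0.02   -0.08   -0.09   -0.01   -0.10   -0.09    0.95   -0.08]
  [ -0.10   -0.10   -0.06   -0.02   -0.09   -0.01   -0.06    0.93]
Leontief inverse L = M⁻¹:
  [  1.1373    0.0951    0.0651    0.0887    0.0943    0.0802    0.0430    0.0818]
  [  0.0586    1.0736    0.0550    0.0843    0.0893    0.1275    0.0831    0.0485]
  [  0.1208    0.1576    1.1184    0.1153    0.0556    0.1045    0.1335    0.0587]
  [  0.1457    0.1074    0.1436    1.1453    0.1051    0.1450    0.0698    0.1030]
  [  0.1402    0.1248    0.0929    0.1395    1.0691    0.1540    0.1164    0.1035]
  [  0.0986    0.1426    0.0863    0.0846    0.0467    1.0537    0.1027    0.0502]
  [  0.0794    0.1487    0.1404    0.0605    0.1445    0.1456    1.1049    0.1219]
  [  0.1593    0.1613    0.1071    0.0690    0.1389    0.0678    0.1073    1.1137]
Total output x = L · d:
  x_0 = 1.1373·37 + 0.0951·85 + 0.0651·10 + 0.0887·50 + 0.0943·31 + 0.0802·72 + 0.0430·72 + 0.0818·25 = 69.0928
  x_1 = 0.0586·37 + 1.0736·85 + 0.0550·10 + 0.0843·50 + 0.0893·31 + 0.1275·72 + 0.0831·72 + 0.0485·25 = 117.3358
  x_2 = 0.1208·37 + 0.1576·85 + 1.1184·10 + 0.1153·50 + 0.0556·31 + 0.1045·72 + 0.1335·72 + 0.0587·25 = 55.1357
  x_3 = 0.1457·37 + 0.1074·85 + 0.1436·10 + 1.1453·50 + 0.1051·31 + 0.1450·72 + 0.0698·72 + 0.1030·25 = 94.5235
  x_4 = 0.1402·37 + 0.1248·85 + 0.0929·10 + 0.1395·50 + 1.0691·31 + 0.1540·72 + 0.1164·72 + 0.1035·25 = 78.9041
  x_5 = 0.0986·37 + 0.1426·85 + 0.0863·10 + 0.0846·50 + 0.0467·31 + 1.0537·72 + 0.1027·72 + 0.0502·25 = 106.8271
  x_6 = 0.0794·37 + 0.1487·85 + 0.1404·10 + 0.0605·50 + 0.1445·31 + 0.1456·72 + 1.1049·72 + 0.1219·25 = 117.5705
  x_7 = 0.1593·37 + 0.1613·85 + 0.1071·10 + 0.0690·50 + 0.1389·31 + 0.0678·72 + 0.1073·72 + 1.1137·25 = 68.8875

L[0,0] = 1.1373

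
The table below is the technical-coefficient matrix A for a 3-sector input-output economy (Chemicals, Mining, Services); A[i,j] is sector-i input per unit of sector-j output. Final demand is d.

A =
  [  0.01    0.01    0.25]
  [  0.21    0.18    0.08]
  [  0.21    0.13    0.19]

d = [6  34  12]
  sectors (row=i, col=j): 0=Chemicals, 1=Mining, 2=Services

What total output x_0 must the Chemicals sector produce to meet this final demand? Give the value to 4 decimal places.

13.0522

Form M = I − A:
  [  0.99   -0.01   -0.25]
  [ -0.21    0.82   -0.08]
  [ -0.21   -0.13    0.81]
Leontief inverse L = M⁻¹:
  [  1.0979    0.0682    0.3456]
  [  0.3138    1.2584    0.2212]
  [  0.3350    0.2196    1.3597]
Total output x = L · d:
  x_0 = 1.0979·6 + 0.0682·34 + 0.3456·12 = 13.0522
  x_1 = 0.3138·6 + 1.2584·34 + 0.2212·12 = 47.3225
  x_2 = 0.3350·6 + 0.2196·34 + 1.3597·12 = 25.7937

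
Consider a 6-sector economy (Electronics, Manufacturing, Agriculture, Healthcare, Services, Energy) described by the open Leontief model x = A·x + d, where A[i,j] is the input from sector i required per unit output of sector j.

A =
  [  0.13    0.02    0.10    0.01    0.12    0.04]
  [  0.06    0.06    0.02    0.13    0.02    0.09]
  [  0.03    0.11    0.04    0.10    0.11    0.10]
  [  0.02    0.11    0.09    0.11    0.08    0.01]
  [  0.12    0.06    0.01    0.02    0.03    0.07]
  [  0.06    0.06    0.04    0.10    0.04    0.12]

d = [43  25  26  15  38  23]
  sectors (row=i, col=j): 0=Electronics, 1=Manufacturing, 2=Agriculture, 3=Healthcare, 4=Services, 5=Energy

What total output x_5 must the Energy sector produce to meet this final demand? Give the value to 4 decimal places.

41.9163

Form M = I − A:
  [  0.87   -0.02   -0.10   -0.01   -0.12   -0.04]
  [ -0.06    0.94   -0.02   -0.13   -0.02   -0.09]
  [ -0.03   -0.11    0.96   -0.10   -0.11   -0.10]
  [ -0.02   -0.11   -0.09    0.89   -0.08   -0.01]
  [ -0.12   -0.06   -0.01   -0.02    0.97   -0.07]
  [ -0.06   -0.06   -0.04   -0.10   -0.04    0.88]
Leontief inverse L = M⁻¹:
  [  1.1896    0.0640    0.1357    0.0520    0.1719    0.0903]
  [  0.1002    1.1067    0.0570    0.1853    0.0624    0.1313]
  [  0.0851    0.1677    1.0780    0.1678    0.1566    0.1579]
  [  0.0636    0.1645    0.1235    1.1714    0.1242    0.0569]
  [  0.1632    0.0894    0.0396    0.0553    1.0664    0.1065]
  [  0.1065    0.1102    0.0780    0.1594    0.0857    1.1700]
Total output x = L · d:
  x_0 = 1.1896·43 + 0.0640·25 + 0.1357·26 + 0.0520·15 + 0.1719·38 + 0.0903·23 = 65.6711
  x_1 = 0.1002·43 + 1.1067·25 + 0.0570·26 + 0.1853·15 + 0.0624·38 + 0.1313·23 = 41.6273
  x_2 = 0.0851·43 + 0.1677·25 + 1.0780·26 + 0.1678·15 + 0.1566·38 + 0.1579·23 = 47.9753
  x_3 = 0.0636·43 + 0.1645·25 + 0.1235·26 + 1.1714·15 + 0.1242·38 + 0.0569·23 = 33.6589
  x_4 = 0.1632·43 + 0.0894·25 + 0.0396·26 + 0.0553·15 + 1.0664·38 + 0.1065·23 = 54.0879
  x_5 = 0.1065·43 + 0.1102·25 + 0.0780·26 + 0.1594·15 + 0.0857·38 + 1.1700·23 = 41.9163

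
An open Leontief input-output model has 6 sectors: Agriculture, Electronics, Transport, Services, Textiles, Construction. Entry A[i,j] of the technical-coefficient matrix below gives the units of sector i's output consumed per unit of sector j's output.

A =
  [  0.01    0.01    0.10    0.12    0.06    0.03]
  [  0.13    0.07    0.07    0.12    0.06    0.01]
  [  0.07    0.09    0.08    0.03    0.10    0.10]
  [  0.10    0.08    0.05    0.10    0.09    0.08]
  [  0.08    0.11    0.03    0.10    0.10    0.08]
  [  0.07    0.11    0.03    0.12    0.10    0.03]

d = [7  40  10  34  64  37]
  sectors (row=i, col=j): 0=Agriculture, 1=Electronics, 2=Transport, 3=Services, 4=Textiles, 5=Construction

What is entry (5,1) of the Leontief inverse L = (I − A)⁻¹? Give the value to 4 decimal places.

Form M = I − A:
  [  0.99   -0.01   -0.10   -0.12   -0.06   -0.03]
  [ -0.13    0.93   -0.07   -0.12   -0.06   -0.01]
  [ -0.07   -0.09    0.92   -0.03   -0.10   -0.10]
  [ -0.10   -0.08   -0.05    0.90   -0.09   -0.08]
  [ -0.08   -0.11   -0.03   -0.10    0.90   -0.08]
  [ -0.07   -0.11   -0.03   -0.12   -0.10    0.97]
Leontief inverse L = M⁻¹:
  [  1.0600    0.0618    0.1356    0.1765    0.1154    0.0715]
  [  0.1918    1.1287    0.1238    0.2021    0.1284    0.0576]
  [  0.1368    0.1586    1.1306    0.1158    0.1732    0.1463]
  [  0.1702    0.1496    0.1044    1.1930    0.1666    0.1297]
  [  0.1535    0.1809    0.0836    0.1952    1.1765    0.1284]
  [  0.1394    0.1745    0.0803    0.2070    0.1701    1.0764]
Total output x = L · d:
  x_0 = 1.0600·7 + 0.0618·40 + 0.1356·10 + 0.1765·34 + 0.1154·64 + 0.0715·37 = 27.2808
  x_1 = 0.1918·7 + 1.1287·40 + 0.1238·10 + 0.2021·34 + 0.1284·64 + 0.0576·37 = 64.9500
  x_2 = 0.1368·7 + 0.1586·40 + 1.1306·10 + 0.1158·34 + 0.1732·64 + 0.1463·37 = 39.0396
  x_3 = 0.1702·7 + 0.1496·40 + 0.1044·10 + 1.1930·34 + 0.1666·64 + 0.1297·37 = 64.2461
  x_4 = 0.1535·7 + 0.1809·40 + 0.0836·10 + 0.1952·34 + 1.1765·64 + 0.1284·37 = 95.8264
  x_5 = 0.1394·7 + 0.1745·40 + 0.0803·10 + 0.2070·34 + 0.1701·64 + 1.0764·37 = 66.5129

L[5,1] = 0.1745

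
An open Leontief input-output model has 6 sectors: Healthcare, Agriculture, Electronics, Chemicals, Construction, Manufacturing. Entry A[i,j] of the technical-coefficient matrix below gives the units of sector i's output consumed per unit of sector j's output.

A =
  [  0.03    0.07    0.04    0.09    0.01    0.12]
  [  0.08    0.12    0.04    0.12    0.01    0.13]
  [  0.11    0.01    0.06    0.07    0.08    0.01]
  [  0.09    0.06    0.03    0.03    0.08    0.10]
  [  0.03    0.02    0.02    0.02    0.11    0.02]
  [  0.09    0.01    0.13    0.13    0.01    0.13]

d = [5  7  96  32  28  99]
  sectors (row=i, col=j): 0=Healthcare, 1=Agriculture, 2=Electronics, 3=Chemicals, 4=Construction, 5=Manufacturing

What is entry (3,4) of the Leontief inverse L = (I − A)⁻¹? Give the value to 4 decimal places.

L[3,4] = 0.1078

Form M = I − A:
  [  0.97   -0.07   -0.04   -0.09   -0.01   -0.12]
  [ -0.08    0.88   -0.04   -0.12   -0.01   -0.13]
  [ -0.11   -0.01    0.94   -0.07   -0.08   -0.01]
  [ -0.09   -0.06   -0.03    0.97   -0.08   -0.10]
  [ -0.03   -0.02   -0.02   -0.02    0.89   -0.02]
  [ -0.09   -0.01   -0.13   -0.13   -0.01    0.87]
Leontief inverse L = M⁻¹:
  [  1.0796    0.0994    0.0807    0.1434    0.0354    0.1820]
  [  0.1464    1.1658    0.0932    0.1948    0.0431    0.2188]
  [  0.1437    0.0340    1.0843    0.1050    0.1095    0.0519]
  [  0.1338    0.0895    0.0684    1.0830    0.1078    0.1596]
  [  0.0494    0.0333    0.0348    0.0403    1.1318    0.0428]
  [  0.1554    0.0425    0.1821    0.1950    0.0496    1.2029]
Total output x = L · d:
  x_0 = 1.0796·5 + 0.0994·7 + 0.0807·96 + 0.1434·32 + 0.0354·28 + 0.1820·99 = 37.4366
  x_1 = 0.1464·5 + 1.1658·7 + 0.0932·96 + 0.1948·32 + 0.0431·28 + 0.2188·99 = 46.9486
  x_2 = 0.1437·5 + 0.0340·7 + 1.0843·96 + 0.1050·32 + 0.1095·28 + 0.0519·99 = 116.6137
  x_3 = 0.1338·5 + 0.0895·7 + 0.0684·96 + 1.0830·32 + 0.1078·28 + 0.1596·99 = 61.3347
  x_4 = 0.0494·5 + 0.0333·7 + 0.0348·96 + 0.0403·32 + 1.1318·28 + 0.0428·99 = 41.0409
  x_5 = 0.1554·5 + 0.0425·7 + 0.1821·96 + 0.1950·32 + 0.0496·28 + 1.2029·99 = 145.2672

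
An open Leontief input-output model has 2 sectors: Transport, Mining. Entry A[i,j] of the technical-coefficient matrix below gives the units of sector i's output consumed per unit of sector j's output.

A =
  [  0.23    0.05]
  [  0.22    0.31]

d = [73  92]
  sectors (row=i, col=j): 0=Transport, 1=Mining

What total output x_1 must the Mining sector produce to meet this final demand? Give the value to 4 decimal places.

167.0190

Form M = I − A:
  [  0.77   -0.05]
  [ -0.22    0.69]
Leontief inverse L = M⁻¹:
  [  1.3262    0.0961]
  [  0.4228    1.4799]
Total output x = L · d:
  x_0 = 1.3262·73 + 0.0961·92 = 105.6506
  x_1 = 0.4228·73 + 1.4799·92 = 167.0190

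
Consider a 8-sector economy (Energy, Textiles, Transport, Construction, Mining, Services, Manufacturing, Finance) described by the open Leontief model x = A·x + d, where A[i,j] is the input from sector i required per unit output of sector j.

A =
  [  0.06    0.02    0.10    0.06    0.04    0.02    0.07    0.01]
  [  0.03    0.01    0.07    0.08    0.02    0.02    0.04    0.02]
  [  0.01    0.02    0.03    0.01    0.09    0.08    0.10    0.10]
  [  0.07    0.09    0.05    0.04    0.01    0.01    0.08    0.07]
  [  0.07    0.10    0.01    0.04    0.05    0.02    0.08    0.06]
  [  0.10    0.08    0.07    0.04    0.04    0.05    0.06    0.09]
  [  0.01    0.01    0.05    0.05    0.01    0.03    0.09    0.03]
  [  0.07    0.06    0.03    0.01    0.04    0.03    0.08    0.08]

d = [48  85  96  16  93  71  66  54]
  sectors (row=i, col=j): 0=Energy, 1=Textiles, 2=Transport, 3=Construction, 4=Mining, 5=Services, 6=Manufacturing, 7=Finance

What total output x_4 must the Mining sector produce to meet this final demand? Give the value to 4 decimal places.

137.4175

Form M = I − A:
  [  0.94   -0.02   -0.10   -0.06   -0.04   -0.02   -0.07   -0.01]
  [ -0.03    0.99   -0.07   -0.08   -0.02   -0.02   -0.04   -0.02]
  [ -0.01   -0.02    0.97   -0.01   -0.09   -0.08   -0.10   -0.10]
  [ -0.07   -0.09   -0.05    0.96   -0.01   -0.01   -0.08   -0.07]
  [ -0.07   -0.10   -0.01   -0.04    0.95   -0.02   -0.08   -0.06]
  [ -0.10   -0.08   -0.07   -0.04   -0.04    0.95   -0.06   -0.09]
  [ -0.01   -0.01   -0.05   -0.05   -0.01   -0.03    0.91   -0.03]
  [ -0.07   -0.06   -0.03   -0.01   -0.04   -0.03   -0.08    0.92]
Leontief inverse L = M⁻¹:
  [  1.0870    0.0463    0.1311    0.0844    0.0650    0.0424    0.1200    0.0458]
  [  0.0525    1.0326    0.0936    0.0980    0.0383    0.0366    0.0784    0.0493]
  [  0.0479    0.0563    1.0630    0.0375    0.1163    0.1040    0.1559    0.1430]
  [  0.0990    0.1143    0.0861    1.0688    0.0330    0.0311    0.1301    0.1037]
  [  0.1021    0.1278    0.0469    0.0715    1.0717    0.0391    0.1298    0.0924]
  [  0.1422    0.1161    0.1162    0.0757    0.0727    1.0785    0.1250    0.1368]
  [  0.0297    0.0293    0.0721    0.0673    0.0256    0.0459    1.1266    0.0568]
  [  0.1004    0.0858    0.0638    0.0371    0.0628    0.0502    0.1284    1.1129]
Total output x = L · d:
  x_0 = 1.0870·48 + 0.0463·85 + 0.1311·96 + 0.0844·16 + 0.0650·93 + 0.0424·71 + 0.1200·66 + 0.0458·54 = 89.4929
  x_1 = 0.0525·48 + 1.0326·85 + 0.0936·96 + 0.0980·16 + 0.0383·93 + 0.0366·71 + 0.0784·66 + 0.0493·54 = 114.8377
  x_2 = 0.0479·48 + 0.0563·85 + 1.0630·96 + 0.0375·16 + 0.1163·93 + 0.1040·71 + 0.1559·66 + 0.1430·54 = 145.9514
  x_3 = 0.0990·48 + 0.1143·85 + 0.0861·96 + 1.0688·16 + 0.0330·93 + 0.0311·71 + 0.1301·66 + 0.1037·54 = 59.2982
  x_4 = 0.1021·48 + 0.1278·85 + 0.0469·96 + 0.0715·16 + 1.0717·93 + 0.0391·71 + 0.1298·66 + 0.0924·54 = 137.4175
  x_5 = 0.1422·48 + 0.1161·85 + 0.1162·96 + 0.0757·16 + 0.0727·93 + 1.0785·71 + 0.1250·66 + 0.1368·54 = 128.0342
  x_6 = 0.0297·48 + 0.0293·85 + 0.0721·96 + 0.0673·16 + 0.0256·93 + 0.0459·71 + 1.1266·66 + 0.0568·54 = 94.9727
  x_7 = 0.1004·48 + 0.0858·85 + 0.0638·96 + 0.0371·16 + 0.0628·93 + 0.0502·71 + 0.1284·66 + 1.1129·54 = 96.8063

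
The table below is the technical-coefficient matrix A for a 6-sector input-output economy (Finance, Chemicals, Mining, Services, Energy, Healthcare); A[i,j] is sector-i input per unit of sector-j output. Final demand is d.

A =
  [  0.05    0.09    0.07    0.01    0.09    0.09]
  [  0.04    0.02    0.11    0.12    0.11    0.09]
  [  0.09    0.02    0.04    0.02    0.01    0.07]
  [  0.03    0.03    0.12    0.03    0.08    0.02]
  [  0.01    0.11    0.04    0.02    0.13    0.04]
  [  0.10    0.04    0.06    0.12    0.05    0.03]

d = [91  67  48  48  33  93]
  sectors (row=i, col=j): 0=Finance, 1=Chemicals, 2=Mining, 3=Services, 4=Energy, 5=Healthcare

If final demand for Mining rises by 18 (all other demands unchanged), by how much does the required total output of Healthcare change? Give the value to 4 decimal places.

Form M = I − A:
  [  0.95   -0.09   -0.07   -0.01   -0.09   -0.09]
  [ -0.04    0.98   -0.11   -0.12   -0.11   -0.09]
  [ -0.09   -0.02    0.96   -0.02   -0.01   -0.07]
  [ -0.03   -0.03   -0.12    0.97   -0.08   -0.02]
  [ -0.01   -0.11   -0.04   -0.02    0.87   -0.04]
  [ -0.10   -0.04   -0.06   -0.12   -0.05    0.97]
Leontief inverse L = M⁻¹:
  [  1.0850    0.1244    0.1131    0.0475    0.1409    0.1272]
  [  0.0799    1.0596    0.1614    0.1544    0.1656    0.1274]
  [  0.1145    0.0417    1.0674    0.0408    0.0385    0.0939]
  [  0.0558    0.0550    0.1493    1.0496    0.1137    0.0474]
  [  0.0351    0.1419    0.0791    0.0528    1.1809    0.0719]
  [  0.1309    0.0732    0.1069    0.1464    0.0987    1.0647]
Total output x = L · d:
  x_0 = 1.0850·91 + 0.1244·67 + 0.1131·48 + 0.0475·48 + 0.1409·33 + 0.1272·93 = 131.2575
  x_1 = 0.0799·91 + 1.0596·67 + 0.1614·48 + 0.1544·48 + 0.1656·33 + 0.1274·93 = 110.7347
  x_2 = 0.1145·91 + 0.0417·67 + 1.0674·48 + 0.0408·48 + 0.0385·33 + 0.0939·93 = 76.4078
  x_3 = 0.0558·91 + 0.0550·67 + 0.1493·48 + 1.0496·48 + 0.1137·33 + 0.0474·93 = 74.4635
  x_4 = 0.0351·91 + 0.1419·67 + 0.0791·48 + 0.0528·48 + 1.1809·33 + 0.0719·93 = 64.6999
  x_5 = 0.1309·91 + 0.0732·67 + 0.1069·48 + 0.1464·48 + 0.0987·33 + 1.0647·93 = 131.2477
Δx_5 = L[5,2] · Δd_2 = 0.1069 · 18 = 1.9239

1.9239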